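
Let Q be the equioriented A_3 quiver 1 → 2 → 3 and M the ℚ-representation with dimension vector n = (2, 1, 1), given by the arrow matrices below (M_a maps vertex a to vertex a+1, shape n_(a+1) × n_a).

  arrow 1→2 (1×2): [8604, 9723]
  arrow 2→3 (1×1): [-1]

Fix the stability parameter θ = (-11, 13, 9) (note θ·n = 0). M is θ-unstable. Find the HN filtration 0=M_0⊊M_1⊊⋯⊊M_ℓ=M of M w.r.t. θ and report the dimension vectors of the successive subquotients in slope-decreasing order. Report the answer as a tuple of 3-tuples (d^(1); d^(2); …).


Via rank(M_{q-1}∘⋯∘M_p): M ≅ I[1,1], I[1,3].
μ_θ-semistable layers: μ^(1)=11; μ^(2)=-11

((0, 1, 1); (2, 0, 0))


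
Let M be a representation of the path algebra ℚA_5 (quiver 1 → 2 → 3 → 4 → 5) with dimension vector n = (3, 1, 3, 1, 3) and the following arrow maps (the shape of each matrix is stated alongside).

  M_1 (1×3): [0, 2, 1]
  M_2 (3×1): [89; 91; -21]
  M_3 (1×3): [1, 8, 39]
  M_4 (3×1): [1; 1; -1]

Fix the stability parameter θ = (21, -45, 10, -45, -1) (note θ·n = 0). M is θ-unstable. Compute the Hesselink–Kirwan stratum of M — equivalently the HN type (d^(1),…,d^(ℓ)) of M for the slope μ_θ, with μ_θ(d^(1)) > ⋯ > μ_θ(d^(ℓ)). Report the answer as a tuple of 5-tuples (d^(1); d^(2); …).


Barcode: M ≅ I[1,1]^2, I[1,5], I[3,3]^2, I[5,5]^2. HN layers by μ_θ (4 steps, strictly decreasing):
  μ^(1)=21; μ^(2)=10; μ^(3)=-1; μ^(4)=-59/4

((2, 0, 0, 0, 0); (0, 0, 2, 0, 0); (0, 0, 0, 0, 3); (1, 1, 1, 1, 0))


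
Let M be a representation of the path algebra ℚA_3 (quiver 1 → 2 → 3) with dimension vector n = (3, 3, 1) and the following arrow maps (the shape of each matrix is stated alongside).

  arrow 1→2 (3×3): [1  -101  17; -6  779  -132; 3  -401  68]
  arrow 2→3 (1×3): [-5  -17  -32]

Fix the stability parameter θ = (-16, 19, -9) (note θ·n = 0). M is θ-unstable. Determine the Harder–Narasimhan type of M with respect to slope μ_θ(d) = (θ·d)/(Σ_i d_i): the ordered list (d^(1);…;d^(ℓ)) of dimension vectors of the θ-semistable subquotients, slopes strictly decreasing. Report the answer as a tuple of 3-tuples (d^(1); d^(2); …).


Interval decomposition of M: I[1,2]^2, I[1,3].
HN type (ℓ=3): μ^(1)=19; μ^(2)=5; μ^(3)=-16

((0, 2, 0); (0, 1, 1); (3, 0, 0))


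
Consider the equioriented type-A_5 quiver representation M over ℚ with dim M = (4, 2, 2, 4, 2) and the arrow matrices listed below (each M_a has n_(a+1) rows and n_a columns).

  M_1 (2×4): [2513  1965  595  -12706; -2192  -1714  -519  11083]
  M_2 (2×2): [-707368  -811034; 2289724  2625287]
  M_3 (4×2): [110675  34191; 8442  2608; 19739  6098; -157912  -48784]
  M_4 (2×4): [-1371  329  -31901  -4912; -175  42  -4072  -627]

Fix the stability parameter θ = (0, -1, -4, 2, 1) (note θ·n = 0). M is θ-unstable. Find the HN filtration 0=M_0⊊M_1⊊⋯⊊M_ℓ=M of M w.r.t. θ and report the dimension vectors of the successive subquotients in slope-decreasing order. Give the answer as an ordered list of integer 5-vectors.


Interval decomposition of M: I[1,1]^2, I[1,2], I[1,5], I[3,5], I[4,4]^2.
HN type (ℓ=6): μ^(1)=2; μ^(2)=3/2; μ^(3)=0; μ^(4)=-1/2; μ^(5)=-5/3; μ^(6)=-4

((0, 0, 0, 2, 0); (0, 0, 0, 2, 2); (2, 0, 0, 0, 0); (1, 1, 0, 0, 0); (1, 1, 1, 0, 0); (0, 0, 1, 0, 0))


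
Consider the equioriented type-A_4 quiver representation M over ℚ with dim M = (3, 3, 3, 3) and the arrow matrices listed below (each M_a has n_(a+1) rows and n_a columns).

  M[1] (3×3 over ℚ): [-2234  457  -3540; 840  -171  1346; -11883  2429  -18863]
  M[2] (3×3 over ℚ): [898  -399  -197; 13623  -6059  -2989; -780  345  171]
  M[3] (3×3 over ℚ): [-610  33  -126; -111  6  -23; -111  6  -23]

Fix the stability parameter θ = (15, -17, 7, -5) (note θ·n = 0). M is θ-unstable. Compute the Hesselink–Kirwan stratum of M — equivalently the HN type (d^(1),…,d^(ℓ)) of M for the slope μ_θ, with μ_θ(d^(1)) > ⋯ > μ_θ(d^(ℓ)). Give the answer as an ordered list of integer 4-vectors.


Interval decomposition of M: I[1,2], I[1,3], I[1,4], I[3,4], I[4,4].
HN type (ℓ=4): μ^(1)=7; μ^(2)=1; μ^(3)=-1; μ^(4)=-5

((0, 0, 1, 0); (0, 0, 2, 2); (3, 3, 0, 0); (0, 0, 0, 1))


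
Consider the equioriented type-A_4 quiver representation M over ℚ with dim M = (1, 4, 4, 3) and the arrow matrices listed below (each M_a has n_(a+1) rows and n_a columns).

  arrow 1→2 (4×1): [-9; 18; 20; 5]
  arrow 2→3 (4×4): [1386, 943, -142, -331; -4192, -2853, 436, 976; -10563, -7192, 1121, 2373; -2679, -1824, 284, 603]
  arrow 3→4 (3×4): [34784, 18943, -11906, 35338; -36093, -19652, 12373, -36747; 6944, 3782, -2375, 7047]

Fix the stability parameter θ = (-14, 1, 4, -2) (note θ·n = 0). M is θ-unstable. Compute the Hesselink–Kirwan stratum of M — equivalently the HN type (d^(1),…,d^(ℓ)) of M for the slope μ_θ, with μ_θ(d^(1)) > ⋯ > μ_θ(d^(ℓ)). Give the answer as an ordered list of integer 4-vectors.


Barcode: M ≅ I[1,4], I[2,3], I[2,4]^2. HN layers by μ_θ (3 steps, strictly decreasing):
  μ^(1)=4; μ^(2)=1; μ^(3)=-14

((0, 0, 1, 0); (0, 4, 3, 3); (1, 0, 0, 0))


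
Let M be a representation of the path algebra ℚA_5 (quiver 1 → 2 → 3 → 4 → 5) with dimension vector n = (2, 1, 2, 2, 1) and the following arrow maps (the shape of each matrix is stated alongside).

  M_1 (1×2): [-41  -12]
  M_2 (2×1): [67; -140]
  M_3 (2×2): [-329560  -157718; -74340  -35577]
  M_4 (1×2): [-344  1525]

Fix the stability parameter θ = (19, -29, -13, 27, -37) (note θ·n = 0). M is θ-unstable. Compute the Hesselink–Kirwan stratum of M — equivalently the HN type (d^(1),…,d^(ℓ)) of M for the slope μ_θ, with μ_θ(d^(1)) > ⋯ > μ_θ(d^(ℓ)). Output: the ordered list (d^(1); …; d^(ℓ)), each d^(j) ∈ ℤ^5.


Interval decomposition of M: I[1,1], I[1,3], I[3,5], I[4,4].
HN type (ℓ=5): μ^(1)=27; μ^(2)=19; μ^(3)=-5; μ^(4)=-23/3; μ^(5)=-13

((0, 0, 0, 1, 0); (1, 0, 0, 0, 0); (0, 0, 0, 1, 1); (1, 1, 1, 0, 0); (0, 0, 1, 0, 0))


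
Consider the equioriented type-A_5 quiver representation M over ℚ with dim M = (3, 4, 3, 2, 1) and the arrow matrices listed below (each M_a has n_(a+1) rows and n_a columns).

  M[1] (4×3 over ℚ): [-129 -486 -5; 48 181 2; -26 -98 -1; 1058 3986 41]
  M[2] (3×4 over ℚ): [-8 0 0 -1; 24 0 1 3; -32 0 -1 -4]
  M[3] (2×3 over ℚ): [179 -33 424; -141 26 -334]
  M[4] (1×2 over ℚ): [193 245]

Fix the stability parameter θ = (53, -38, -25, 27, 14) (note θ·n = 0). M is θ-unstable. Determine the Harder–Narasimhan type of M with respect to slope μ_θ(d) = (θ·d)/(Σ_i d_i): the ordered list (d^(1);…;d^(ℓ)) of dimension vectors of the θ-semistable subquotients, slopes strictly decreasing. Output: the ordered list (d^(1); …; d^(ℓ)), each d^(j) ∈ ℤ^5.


Via rank(M_{q-1}∘⋯∘M_p): M ≅ I[1,2]^2, I[1,5], I[2,4], I[3,3].
μ_θ-semistable layers: μ^(1)=27; μ^(2)=41/2; μ^(3)=15/2; μ^(4)=-10/3; μ^(5)=-25; μ^(6)=-38

((0, 0, 0, 1, 0); (0, 0, 0, 1, 1); (2, 2, 0, 0, 0); (1, 1, 1, 0, 0); (0, 0, 2, 0, 0); (0, 1, 0, 0, 0))


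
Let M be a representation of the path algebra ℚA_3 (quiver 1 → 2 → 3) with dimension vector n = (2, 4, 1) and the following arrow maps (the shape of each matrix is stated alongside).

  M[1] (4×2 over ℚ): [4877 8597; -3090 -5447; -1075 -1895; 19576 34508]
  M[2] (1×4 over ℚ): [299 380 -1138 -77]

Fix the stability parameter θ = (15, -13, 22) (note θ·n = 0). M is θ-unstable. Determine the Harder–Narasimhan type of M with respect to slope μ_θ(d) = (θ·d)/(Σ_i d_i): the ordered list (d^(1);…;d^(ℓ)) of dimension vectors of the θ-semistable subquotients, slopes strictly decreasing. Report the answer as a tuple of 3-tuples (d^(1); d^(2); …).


Via rank(M_{q-1}∘⋯∘M_p): M ≅ I[1,2], I[1,3], I[2,2]^2.
μ_θ-semistable layers: μ^(1)=22; μ^(2)=1; μ^(3)=-13

((0, 0, 1); (2, 2, 0); (0, 2, 0))


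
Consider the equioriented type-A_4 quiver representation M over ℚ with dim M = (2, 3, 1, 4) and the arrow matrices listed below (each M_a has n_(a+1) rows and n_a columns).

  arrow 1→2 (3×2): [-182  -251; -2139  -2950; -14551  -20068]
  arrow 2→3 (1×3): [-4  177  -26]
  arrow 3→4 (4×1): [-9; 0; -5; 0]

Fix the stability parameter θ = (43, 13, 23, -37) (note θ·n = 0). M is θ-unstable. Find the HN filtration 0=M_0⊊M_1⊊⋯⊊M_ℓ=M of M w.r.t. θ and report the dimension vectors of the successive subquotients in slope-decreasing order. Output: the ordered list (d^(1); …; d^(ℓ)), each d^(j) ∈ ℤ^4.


Via rank(M_{q-1}∘⋯∘M_p): M ≅ I[1,2], I[1,4], I[2,2], I[4,4]^3.
μ_θ-semistable layers: μ^(1)=28; μ^(2)=13; μ^(3)=21/2; μ^(4)=-37

((1, 1, 0, 0); (0, 1, 0, 0); (1, 1, 1, 1); (0, 0, 0, 3))


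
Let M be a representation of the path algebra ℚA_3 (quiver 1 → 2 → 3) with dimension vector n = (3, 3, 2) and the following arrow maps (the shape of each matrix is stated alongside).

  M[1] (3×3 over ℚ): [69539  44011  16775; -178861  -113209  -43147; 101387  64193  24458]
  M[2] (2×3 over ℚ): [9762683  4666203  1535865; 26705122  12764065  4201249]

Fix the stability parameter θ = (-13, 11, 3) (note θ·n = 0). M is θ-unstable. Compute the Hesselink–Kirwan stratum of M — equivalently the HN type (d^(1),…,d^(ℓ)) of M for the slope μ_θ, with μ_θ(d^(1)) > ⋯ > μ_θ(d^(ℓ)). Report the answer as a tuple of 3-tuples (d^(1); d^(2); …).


Interval decomposition of M: I[1,1], I[1,3]^2, I[2,2].
HN type (ℓ=3): μ^(1)=11; μ^(2)=7; μ^(3)=-13

((0, 1, 0); (0, 2, 2); (3, 0, 0))


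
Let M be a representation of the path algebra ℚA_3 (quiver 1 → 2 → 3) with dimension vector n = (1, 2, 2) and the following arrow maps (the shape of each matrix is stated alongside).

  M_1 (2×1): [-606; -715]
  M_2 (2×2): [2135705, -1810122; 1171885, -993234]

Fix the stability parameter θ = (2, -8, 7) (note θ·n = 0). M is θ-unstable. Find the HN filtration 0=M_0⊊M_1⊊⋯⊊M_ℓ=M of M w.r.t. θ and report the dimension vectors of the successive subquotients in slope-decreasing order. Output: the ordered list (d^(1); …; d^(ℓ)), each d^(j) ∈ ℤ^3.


Interval decomposition of M: I[1,2], I[2,3], I[3,3].
HN type (ℓ=3): μ^(1)=7; μ^(2)=-3; μ^(3)=-8

((0, 0, 2); (1, 1, 0); (0, 1, 0))


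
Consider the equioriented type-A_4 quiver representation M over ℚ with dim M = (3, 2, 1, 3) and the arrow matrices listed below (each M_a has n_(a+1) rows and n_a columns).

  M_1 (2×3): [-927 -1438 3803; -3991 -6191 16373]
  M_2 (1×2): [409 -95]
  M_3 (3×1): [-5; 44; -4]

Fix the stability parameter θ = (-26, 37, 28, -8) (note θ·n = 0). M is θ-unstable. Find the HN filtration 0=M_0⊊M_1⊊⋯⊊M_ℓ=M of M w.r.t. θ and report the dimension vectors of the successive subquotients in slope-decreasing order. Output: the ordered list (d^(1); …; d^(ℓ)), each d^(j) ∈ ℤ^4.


Barcode: M ≅ I[1,1], I[1,2], I[1,4], I[4,4]^2. HN layers by μ_θ (4 steps, strictly decreasing):
  μ^(1)=37; μ^(2)=19; μ^(3)=-8; μ^(4)=-26

((0, 1, 0, 0); (0, 1, 1, 1); (0, 0, 0, 2); (3, 0, 0, 0))


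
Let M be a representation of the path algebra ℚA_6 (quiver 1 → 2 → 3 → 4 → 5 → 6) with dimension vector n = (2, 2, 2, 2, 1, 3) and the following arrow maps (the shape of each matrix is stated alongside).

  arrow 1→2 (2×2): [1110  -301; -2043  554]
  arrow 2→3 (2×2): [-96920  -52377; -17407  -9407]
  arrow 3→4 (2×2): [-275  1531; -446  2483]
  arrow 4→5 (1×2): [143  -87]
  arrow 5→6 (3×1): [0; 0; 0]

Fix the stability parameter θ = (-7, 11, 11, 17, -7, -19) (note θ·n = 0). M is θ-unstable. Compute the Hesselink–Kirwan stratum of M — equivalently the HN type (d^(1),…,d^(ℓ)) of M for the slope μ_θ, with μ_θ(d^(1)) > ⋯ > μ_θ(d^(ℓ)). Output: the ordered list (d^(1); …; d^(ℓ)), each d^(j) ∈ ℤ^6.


Barcode: M ≅ I[1,4], I[1,5], I[6,6]^3. HN layers by μ_θ (5 steps, strictly decreasing):
  μ^(1)=17; μ^(2)=11; μ^(3)=8; μ^(4)=-7; μ^(5)=-19

((0, 0, 0, 1, 0, 0); (0, 1, 1, 0, 0, 0); (0, 1, 1, 1, 1, 0); (2, 0, 0, 0, 0, 0); (0, 0, 0, 0, 0, 3))


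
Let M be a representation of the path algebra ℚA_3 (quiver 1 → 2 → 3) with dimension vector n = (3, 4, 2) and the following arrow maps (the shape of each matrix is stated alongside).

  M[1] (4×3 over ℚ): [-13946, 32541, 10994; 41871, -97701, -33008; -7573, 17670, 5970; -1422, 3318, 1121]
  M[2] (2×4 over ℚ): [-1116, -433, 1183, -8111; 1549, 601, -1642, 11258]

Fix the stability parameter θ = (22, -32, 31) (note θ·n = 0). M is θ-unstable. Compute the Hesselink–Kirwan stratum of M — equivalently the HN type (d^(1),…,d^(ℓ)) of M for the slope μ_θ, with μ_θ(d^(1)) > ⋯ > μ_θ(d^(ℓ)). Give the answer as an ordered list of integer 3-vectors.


Interval decomposition of M: I[1,2], I[1,3]^2, I[2,2].
HN type (ℓ=3): μ^(1)=31; μ^(2)=-5; μ^(3)=-32

((0, 0, 2); (3, 3, 0); (0, 1, 0))


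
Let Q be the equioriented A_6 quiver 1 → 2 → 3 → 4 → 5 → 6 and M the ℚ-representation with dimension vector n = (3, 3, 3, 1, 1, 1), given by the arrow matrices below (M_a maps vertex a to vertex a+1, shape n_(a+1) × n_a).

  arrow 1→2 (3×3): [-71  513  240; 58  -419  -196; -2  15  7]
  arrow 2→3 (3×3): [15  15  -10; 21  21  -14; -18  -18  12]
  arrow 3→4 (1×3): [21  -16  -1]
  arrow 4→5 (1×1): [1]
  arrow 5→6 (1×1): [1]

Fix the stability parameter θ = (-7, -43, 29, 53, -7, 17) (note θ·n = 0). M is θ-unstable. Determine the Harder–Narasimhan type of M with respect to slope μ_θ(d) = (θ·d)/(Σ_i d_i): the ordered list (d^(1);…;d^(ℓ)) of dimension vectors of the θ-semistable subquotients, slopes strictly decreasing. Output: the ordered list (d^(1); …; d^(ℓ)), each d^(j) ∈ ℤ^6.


Via rank(M_{q-1}∘⋯∘M_p): M ≅ I[1,2]^2, I[1,6], I[3,3]^2.
μ_θ-semistable layers: μ^(1)=29; μ^(2)=23; μ^(3)=-25

((0, 0, 2, 0, 0, 0); (0, 0, 1, 1, 1, 1); (3, 3, 0, 0, 0, 0))


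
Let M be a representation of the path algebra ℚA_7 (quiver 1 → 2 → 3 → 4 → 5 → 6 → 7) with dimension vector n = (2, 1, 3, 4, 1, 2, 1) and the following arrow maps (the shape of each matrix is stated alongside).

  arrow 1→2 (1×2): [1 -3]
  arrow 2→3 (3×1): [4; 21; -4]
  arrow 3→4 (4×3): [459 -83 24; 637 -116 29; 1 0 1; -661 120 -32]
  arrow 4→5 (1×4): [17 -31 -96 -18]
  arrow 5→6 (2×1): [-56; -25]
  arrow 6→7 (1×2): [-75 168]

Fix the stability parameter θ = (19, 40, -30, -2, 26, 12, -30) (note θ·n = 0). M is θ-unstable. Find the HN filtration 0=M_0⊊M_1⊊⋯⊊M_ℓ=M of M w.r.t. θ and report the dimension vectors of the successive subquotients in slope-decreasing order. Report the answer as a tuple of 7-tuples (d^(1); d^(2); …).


Interval decomposition of M: I[1,1], I[1,6], I[3,4]^2, I[4,4], I[6,7].
HN type (ℓ=5): μ^(1)=19; μ^(2)=27/4; μ^(3)=-2; μ^(4)=-9; μ^(5)=-30

((1, 0, 0, 0, 1, 1, 0); (1, 1, 1, 1, 0, 0, 0); (0, 0, 0, 3, 0, 0, 0); (0, 0, 0, 0, 0, 1, 1); (0, 0, 2, 0, 0, 0, 0))


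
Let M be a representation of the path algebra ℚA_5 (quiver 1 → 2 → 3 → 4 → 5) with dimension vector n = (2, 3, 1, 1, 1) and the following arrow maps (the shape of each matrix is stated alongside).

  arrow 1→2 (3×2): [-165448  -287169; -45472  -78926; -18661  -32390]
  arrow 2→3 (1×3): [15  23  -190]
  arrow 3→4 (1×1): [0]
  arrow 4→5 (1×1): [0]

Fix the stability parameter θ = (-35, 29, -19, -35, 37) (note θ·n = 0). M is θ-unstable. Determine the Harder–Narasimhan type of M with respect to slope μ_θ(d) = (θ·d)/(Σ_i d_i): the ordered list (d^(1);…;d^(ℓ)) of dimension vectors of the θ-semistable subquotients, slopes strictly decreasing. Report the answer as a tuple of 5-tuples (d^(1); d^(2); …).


Interval decomposition of M: I[1,2], I[1,3], I[2,2], I[4,4], I[5,5].
HN type (ℓ=4): μ^(1)=37; μ^(2)=29; μ^(3)=5; μ^(4)=-35

((0, 0, 0, 0, 1); (0, 2, 0, 0, 0); (0, 1, 1, 0, 0); (2, 0, 0, 1, 0))


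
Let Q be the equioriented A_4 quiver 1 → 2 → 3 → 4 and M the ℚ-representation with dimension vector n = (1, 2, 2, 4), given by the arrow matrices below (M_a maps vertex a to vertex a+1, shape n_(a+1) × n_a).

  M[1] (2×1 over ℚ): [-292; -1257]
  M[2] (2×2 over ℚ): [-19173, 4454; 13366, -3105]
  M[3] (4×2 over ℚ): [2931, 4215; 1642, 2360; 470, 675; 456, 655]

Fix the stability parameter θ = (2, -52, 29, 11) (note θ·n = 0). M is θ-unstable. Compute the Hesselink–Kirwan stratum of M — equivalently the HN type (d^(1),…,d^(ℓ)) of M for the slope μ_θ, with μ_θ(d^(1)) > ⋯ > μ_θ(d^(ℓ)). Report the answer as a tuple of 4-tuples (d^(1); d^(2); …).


Interval decomposition of M: I[1,4], I[2,4], I[4,4]^2.
HN type (ℓ=4): μ^(1)=20; μ^(2)=11; μ^(3)=-25; μ^(4)=-52

((0, 0, 2, 2); (0, 0, 0, 2); (1, 1, 0, 0); (0, 1, 0, 0))


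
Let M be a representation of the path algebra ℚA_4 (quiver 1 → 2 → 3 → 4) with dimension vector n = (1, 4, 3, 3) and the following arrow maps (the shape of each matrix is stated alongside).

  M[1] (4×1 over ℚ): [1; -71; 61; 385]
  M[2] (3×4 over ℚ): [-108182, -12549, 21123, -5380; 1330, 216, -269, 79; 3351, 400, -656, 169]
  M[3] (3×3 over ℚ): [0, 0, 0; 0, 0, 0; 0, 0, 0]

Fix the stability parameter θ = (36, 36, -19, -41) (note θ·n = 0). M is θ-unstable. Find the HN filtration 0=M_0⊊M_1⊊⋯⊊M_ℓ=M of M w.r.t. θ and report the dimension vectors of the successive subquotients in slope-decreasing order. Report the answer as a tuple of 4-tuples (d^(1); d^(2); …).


Via rank(M_{q-1}∘⋯∘M_p): M ≅ I[1,2], I[2,3]^3, I[4,4]^3.
μ_θ-semistable layers: μ^(1)=36; μ^(2)=17/2; μ^(3)=-41

((1, 1, 0, 0); (0, 3, 3, 0); (0, 0, 0, 3))


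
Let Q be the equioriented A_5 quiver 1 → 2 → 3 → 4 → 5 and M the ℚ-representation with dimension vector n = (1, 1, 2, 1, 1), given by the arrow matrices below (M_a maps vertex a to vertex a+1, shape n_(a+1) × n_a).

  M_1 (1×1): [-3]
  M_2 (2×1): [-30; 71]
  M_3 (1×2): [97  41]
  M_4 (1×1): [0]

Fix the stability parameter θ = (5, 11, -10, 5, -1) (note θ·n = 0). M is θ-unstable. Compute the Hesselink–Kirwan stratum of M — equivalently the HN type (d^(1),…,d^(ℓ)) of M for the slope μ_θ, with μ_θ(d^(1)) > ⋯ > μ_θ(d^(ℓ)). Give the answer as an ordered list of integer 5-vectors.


Interval decomposition of M: I[1,4], I[3,3], I[5,5].
HN type (ℓ=4): μ^(1)=5; μ^(2)=2; μ^(3)=-1; μ^(4)=-10

((0, 0, 0, 1, 0); (1, 1, 1, 0, 0); (0, 0, 0, 0, 1); (0, 0, 1, 0, 0))


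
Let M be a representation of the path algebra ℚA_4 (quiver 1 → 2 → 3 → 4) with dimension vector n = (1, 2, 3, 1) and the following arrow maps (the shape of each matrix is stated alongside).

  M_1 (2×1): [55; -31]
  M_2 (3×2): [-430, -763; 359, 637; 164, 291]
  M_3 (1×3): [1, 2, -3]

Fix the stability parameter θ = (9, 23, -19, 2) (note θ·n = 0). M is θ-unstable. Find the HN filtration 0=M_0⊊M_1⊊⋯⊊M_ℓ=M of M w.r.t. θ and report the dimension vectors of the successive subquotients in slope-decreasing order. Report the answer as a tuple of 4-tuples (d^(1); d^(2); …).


Barcode: M ≅ I[1,4], I[2,3], I[3,3]. HN layers by μ_θ (3 steps, strictly decreasing):
  μ^(1)=15/4; μ^(2)=2; μ^(3)=-19

((1, 1, 1, 1); (0, 1, 1, 0); (0, 0, 1, 0))


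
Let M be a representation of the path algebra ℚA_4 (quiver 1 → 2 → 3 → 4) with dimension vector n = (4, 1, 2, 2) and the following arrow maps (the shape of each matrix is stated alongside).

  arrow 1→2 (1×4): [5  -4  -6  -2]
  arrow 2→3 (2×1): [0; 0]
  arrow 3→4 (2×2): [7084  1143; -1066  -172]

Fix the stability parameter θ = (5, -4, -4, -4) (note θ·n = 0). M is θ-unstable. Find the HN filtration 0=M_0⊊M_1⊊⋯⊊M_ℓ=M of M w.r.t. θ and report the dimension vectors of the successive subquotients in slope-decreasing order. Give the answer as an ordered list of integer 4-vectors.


Interval decomposition of M: I[1,1]^3, I[1,2], I[3,4]^2.
HN type (ℓ=3): μ^(1)=5; μ^(2)=1/2; μ^(3)=-4

((3, 0, 0, 0); (1, 1, 0, 0); (0, 0, 2, 2))


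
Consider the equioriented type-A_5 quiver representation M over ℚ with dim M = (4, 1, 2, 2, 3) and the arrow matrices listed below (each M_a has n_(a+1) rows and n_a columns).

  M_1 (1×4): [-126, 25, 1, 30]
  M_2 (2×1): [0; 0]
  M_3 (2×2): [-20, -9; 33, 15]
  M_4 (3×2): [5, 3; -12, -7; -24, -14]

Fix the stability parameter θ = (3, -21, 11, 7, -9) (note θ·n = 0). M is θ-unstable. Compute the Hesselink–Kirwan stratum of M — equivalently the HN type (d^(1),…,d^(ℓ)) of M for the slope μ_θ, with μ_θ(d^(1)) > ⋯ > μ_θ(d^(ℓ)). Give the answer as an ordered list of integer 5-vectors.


Barcode: M ≅ I[1,1]^3, I[1,2], I[3,5]^2, I[5,5]. HN layers by μ_θ (2 steps, strictly decreasing):
  μ^(1)=3; μ^(2)=-9

((3, 0, 2, 2, 2); (1, 1, 0, 0, 1))


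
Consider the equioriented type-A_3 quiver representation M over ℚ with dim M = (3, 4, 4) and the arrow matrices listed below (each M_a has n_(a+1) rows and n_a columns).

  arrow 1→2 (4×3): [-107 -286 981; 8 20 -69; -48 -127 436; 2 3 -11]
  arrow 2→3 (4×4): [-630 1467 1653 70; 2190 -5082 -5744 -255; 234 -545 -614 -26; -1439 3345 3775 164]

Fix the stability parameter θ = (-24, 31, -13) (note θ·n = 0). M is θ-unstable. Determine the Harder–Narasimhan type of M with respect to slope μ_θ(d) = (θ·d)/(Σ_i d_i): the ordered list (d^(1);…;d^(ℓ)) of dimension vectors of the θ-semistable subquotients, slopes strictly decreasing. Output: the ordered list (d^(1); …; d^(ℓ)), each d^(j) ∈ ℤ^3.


Barcode: M ≅ I[1,3]^3, I[2,3]. HN layers by μ_θ (2 steps, strictly decreasing):
  μ^(1)=9; μ^(2)=-24

((0, 4, 4); (3, 0, 0))


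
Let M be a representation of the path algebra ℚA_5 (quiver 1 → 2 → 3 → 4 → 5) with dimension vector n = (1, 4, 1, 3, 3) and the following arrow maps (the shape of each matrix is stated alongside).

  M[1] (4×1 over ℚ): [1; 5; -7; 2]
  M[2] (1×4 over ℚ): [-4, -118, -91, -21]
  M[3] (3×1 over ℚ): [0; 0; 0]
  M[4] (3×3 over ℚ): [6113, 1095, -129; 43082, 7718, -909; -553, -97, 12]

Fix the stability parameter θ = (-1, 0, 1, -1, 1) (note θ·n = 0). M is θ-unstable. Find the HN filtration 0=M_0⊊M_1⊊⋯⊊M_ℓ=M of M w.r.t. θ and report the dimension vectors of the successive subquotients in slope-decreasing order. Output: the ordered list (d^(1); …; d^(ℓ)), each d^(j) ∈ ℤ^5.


Barcode: M ≅ I[1,3], I[2,2]^3, I[4,5]^3. HN layers by μ_θ (3 steps, strictly decreasing):
  μ^(1)=1; μ^(2)=0; μ^(3)=-1

((0, 0, 1, 0, 3); (0, 4, 0, 0, 0); (1, 0, 0, 3, 0))


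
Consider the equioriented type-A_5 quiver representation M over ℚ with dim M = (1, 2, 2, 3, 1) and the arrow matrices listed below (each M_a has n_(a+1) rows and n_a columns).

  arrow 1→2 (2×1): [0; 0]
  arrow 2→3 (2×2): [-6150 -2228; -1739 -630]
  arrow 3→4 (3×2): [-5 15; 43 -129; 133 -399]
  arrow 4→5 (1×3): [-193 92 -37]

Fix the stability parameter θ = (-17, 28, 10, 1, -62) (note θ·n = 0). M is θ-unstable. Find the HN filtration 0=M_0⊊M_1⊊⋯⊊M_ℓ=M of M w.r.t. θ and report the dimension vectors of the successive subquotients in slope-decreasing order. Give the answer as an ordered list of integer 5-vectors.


Via rank(M_{q-1}∘⋯∘M_p): M ≅ I[1,1], I[2,3], I[2,4], I[4,4], I[4,5].
μ_θ-semistable layers: μ^(1)=19; μ^(2)=13; μ^(3)=1; μ^(4)=-17; μ^(5)=-61/2

((0, 1, 1, 0, 0); (0, 1, 1, 1, 0); (0, 0, 0, 1, 0); (1, 0, 0, 0, 0); (0, 0, 0, 1, 1))


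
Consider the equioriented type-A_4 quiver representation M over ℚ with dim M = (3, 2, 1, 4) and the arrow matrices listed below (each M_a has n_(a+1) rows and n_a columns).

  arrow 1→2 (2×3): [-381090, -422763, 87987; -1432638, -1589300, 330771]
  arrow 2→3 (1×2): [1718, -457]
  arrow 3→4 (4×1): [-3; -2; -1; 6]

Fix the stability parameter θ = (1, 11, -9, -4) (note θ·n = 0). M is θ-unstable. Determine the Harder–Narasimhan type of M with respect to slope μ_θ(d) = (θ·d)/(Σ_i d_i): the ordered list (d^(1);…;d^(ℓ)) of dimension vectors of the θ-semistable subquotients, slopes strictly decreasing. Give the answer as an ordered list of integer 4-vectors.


Via rank(M_{q-1}∘⋯∘M_p): M ≅ I[1,1], I[1,2], I[1,4], I[4,4]^3.
μ_θ-semistable layers: μ^(1)=11; μ^(2)=1; μ^(3)=-1/4; μ^(4)=-4

((0, 1, 0, 0); (2, 0, 0, 0); (1, 1, 1, 1); (0, 0, 0, 3))


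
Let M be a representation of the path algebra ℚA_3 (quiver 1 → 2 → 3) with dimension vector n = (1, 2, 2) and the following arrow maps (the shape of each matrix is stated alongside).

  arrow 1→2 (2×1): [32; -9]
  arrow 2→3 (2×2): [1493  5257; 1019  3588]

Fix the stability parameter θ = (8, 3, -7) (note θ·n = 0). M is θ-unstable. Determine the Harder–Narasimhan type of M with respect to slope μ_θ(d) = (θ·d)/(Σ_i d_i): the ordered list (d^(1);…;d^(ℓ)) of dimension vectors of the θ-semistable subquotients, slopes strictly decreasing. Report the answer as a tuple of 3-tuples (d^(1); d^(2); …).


Via rank(M_{q-1}∘⋯∘M_p): M ≅ I[1,3], I[2,3].
μ_θ-semistable layers: μ^(1)=4/3; μ^(2)=-2

((1, 1, 1); (0, 1, 1))


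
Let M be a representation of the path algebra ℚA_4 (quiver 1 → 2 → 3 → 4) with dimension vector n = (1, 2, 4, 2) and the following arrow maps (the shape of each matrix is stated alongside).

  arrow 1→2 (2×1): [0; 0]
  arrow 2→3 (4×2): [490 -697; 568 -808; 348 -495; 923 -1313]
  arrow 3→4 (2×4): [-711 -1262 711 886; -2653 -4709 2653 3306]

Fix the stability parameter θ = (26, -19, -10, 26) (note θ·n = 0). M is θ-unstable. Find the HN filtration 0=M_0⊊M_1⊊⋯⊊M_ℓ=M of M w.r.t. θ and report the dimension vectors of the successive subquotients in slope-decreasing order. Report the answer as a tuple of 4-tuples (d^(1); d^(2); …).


Interval decomposition of M: I[1,1], I[2,3]^2, I[3,4]^2.
HN type (ℓ=3): μ^(1)=26; μ^(2)=-10; μ^(3)=-19

((1, 0, 0, 2); (0, 0, 4, 0); (0, 2, 0, 0))


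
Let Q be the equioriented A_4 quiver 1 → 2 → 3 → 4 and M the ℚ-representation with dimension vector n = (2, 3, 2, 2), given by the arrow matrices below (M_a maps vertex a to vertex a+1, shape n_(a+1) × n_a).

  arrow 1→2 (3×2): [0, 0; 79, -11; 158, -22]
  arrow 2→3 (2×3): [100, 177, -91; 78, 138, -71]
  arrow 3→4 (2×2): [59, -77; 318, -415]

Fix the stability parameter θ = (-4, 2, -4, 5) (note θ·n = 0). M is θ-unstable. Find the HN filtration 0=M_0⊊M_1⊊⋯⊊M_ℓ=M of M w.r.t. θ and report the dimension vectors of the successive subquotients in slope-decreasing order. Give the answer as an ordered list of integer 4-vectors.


Via rank(M_{q-1}∘⋯∘M_p): M ≅ I[1,1], I[1,4], I[2,2], I[2,4].
μ_θ-semistable layers: μ^(1)=5; μ^(2)=2; μ^(3)=-1; μ^(4)=-4

((0, 0, 0, 2); (0, 1, 0, 0); (0, 2, 2, 0); (2, 0, 0, 0))


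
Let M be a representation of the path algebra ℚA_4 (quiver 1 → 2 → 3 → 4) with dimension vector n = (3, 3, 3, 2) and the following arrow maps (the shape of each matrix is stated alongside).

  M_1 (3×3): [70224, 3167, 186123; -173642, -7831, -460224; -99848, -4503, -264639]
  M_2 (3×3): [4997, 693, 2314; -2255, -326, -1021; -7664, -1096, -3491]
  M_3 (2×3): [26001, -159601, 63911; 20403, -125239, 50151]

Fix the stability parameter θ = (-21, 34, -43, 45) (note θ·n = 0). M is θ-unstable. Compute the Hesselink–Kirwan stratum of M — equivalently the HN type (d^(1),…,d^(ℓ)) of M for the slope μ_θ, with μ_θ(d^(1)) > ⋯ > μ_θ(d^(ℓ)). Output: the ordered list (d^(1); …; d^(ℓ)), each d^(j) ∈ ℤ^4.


Interval decomposition of M: I[1,1], I[1,4]^2, I[2,3].
HN type (ℓ=3): μ^(1)=45; μ^(2)=-9/2; μ^(3)=-21

((0, 0, 0, 2); (0, 3, 3, 0); (3, 0, 0, 0))


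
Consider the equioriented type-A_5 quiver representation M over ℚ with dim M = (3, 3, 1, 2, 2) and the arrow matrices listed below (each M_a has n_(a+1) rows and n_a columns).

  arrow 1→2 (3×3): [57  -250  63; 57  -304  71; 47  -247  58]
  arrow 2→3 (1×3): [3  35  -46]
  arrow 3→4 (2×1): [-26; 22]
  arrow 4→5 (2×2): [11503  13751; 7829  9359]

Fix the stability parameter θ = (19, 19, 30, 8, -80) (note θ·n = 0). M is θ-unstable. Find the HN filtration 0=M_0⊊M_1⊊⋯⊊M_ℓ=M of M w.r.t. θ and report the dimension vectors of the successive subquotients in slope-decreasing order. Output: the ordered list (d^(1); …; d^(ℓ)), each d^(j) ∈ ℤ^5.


Barcode: M ≅ I[1,2]^2, I[1,5], I[4,5]. HN layers by μ_θ (3 steps, strictly decreasing):
  μ^(1)=19; μ^(2)=-4/5; μ^(3)=-36

((2, 2, 0, 0, 0); (1, 1, 1, 1, 1); (0, 0, 0, 1, 1))


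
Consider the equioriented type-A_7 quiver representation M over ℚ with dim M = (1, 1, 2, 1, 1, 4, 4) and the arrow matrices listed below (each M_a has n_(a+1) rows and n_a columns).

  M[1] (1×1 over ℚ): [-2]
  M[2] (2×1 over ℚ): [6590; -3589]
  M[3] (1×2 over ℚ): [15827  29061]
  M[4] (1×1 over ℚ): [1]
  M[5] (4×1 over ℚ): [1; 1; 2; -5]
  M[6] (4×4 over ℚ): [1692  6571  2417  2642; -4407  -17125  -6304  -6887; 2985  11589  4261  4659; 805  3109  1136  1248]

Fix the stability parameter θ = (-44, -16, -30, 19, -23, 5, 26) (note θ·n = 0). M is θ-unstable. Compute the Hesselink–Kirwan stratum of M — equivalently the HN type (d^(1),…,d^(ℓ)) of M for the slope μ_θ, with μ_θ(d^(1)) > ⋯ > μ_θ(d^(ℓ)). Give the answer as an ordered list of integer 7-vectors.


Interval decomposition of M: I[1,7], I[3,3], I[6,7]^3.
HN type (ℓ=6): μ^(1)=26; μ^(2)=5; μ^(3)=-2; μ^(4)=-23; μ^(5)=-30; μ^(6)=-44

((0, 0, 0, 0, 0, 0, 4); (0, 0, 0, 0, 0, 4, 0); (0, 0, 0, 1, 1, 0, 0); (0, 1, 1, 0, 0, 0, 0); (0, 0, 1, 0, 0, 0, 0); (1, 0, 0, 0, 0, 0, 0))


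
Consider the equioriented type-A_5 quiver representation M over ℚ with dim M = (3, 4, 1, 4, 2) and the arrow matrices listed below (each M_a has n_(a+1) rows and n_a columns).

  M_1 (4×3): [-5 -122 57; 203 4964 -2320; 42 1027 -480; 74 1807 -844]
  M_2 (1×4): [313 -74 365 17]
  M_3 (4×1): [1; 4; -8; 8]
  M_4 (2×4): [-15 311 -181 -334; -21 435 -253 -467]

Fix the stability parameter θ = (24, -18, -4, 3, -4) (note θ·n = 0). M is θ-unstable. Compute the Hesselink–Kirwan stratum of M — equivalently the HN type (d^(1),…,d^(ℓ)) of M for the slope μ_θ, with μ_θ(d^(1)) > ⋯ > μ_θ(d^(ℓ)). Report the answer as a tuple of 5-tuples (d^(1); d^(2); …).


Via rank(M_{q-1}∘⋯∘M_p): M ≅ I[1,2]^2, I[1,5], I[2,2], I[4,4]^2, I[4,5].
μ_θ-semistable layers: μ^(1)=3; μ^(2)=1/5; μ^(3)=-1/2; μ^(4)=-18

((2, 2, 0, 2, 0); (1, 1, 1, 1, 1); (0, 0, 0, 1, 1); (0, 1, 0, 0, 0))


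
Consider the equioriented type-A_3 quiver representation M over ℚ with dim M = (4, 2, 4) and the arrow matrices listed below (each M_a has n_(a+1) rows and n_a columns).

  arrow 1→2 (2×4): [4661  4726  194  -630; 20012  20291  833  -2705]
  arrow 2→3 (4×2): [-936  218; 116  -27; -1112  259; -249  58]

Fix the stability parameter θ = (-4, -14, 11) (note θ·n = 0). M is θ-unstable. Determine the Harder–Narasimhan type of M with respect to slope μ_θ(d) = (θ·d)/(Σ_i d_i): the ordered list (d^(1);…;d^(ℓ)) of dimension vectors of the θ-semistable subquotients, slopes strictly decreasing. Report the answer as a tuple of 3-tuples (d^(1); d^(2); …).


Via rank(M_{q-1}∘⋯∘M_p): M ≅ I[1,1]^2, I[1,3]^2, I[3,3]^2.
μ_θ-semistable layers: μ^(1)=11; μ^(2)=-4; μ^(3)=-9

((0, 0, 4); (2, 0, 0); (2, 2, 0))


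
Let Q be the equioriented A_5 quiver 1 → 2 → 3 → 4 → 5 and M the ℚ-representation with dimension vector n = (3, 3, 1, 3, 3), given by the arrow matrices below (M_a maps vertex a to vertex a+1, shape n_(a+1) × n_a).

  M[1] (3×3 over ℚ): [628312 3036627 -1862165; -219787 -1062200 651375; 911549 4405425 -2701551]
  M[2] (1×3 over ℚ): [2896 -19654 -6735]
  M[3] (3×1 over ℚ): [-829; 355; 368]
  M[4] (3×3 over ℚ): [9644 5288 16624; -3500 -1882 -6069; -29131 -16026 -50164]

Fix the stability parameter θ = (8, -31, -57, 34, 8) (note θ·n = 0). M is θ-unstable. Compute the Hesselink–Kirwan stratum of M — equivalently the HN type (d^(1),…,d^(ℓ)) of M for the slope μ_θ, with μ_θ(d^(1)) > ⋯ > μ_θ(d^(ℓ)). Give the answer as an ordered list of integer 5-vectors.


Interval decomposition of M: I[1,2]^2, I[1,5], I[4,4], I[4,5], I[5,5].
HN type (ℓ=5): μ^(1)=34; μ^(2)=21; μ^(3)=8; μ^(4)=-23/2; μ^(5)=-80/3

((0, 0, 0, 1, 0); (0, 0, 0, 2, 2); (0, 0, 0, 0, 1); (2, 2, 0, 0, 0); (1, 1, 1, 0, 0))


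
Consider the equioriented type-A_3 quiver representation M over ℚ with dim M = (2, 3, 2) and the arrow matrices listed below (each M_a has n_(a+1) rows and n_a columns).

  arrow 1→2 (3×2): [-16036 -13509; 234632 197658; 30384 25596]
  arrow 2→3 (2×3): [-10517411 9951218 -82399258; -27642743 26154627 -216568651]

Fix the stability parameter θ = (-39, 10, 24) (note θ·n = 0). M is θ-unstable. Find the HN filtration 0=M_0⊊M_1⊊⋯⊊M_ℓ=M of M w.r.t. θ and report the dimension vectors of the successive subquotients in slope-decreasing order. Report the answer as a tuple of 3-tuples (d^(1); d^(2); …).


Barcode: M ≅ I[1,1], I[1,3], I[2,2], I[2,3]. HN layers by μ_θ (3 steps, strictly decreasing):
  μ^(1)=24; μ^(2)=10; μ^(3)=-39

((0, 0, 2); (0, 3, 0); (2, 0, 0))


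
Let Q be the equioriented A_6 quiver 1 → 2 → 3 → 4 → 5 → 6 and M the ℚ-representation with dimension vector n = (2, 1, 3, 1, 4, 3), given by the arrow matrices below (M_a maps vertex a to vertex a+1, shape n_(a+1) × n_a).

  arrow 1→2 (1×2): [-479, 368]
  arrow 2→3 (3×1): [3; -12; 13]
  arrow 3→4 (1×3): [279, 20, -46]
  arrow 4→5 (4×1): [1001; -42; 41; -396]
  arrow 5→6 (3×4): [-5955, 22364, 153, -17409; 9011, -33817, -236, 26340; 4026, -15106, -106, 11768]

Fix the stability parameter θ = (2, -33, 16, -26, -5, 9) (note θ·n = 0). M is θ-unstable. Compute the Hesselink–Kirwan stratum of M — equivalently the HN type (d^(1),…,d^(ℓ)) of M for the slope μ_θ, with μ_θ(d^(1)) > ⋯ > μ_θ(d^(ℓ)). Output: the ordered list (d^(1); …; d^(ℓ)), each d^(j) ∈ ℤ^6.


Barcode: M ≅ I[1,1], I[1,6], I[3,3]^2, I[5,5], I[5,6]^2. HN layers by μ_θ (5 steps, strictly decreasing):
  μ^(1)=16; μ^(2)=9; μ^(3)=2; μ^(4)=-5; μ^(5)=-31/2

((0, 0, 2, 0, 0, 0); (0, 0, 0, 0, 0, 3); (1, 0, 0, 0, 0, 0); (0, 0, 1, 1, 4, 0); (1, 1, 0, 0, 0, 0))


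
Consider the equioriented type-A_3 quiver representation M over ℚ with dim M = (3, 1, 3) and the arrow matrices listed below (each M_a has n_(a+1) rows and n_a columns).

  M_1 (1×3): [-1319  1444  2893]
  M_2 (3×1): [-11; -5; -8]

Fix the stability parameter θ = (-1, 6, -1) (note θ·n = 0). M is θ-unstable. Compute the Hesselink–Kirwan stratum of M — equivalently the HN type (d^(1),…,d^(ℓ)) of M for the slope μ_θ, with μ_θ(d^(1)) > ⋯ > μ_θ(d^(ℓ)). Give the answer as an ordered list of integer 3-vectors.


Via rank(M_{q-1}∘⋯∘M_p): M ≅ I[1,1]^2, I[1,3], I[3,3]^2.
μ_θ-semistable layers: μ^(1)=5/2; μ^(2)=-1

((0, 1, 1); (3, 0, 2))


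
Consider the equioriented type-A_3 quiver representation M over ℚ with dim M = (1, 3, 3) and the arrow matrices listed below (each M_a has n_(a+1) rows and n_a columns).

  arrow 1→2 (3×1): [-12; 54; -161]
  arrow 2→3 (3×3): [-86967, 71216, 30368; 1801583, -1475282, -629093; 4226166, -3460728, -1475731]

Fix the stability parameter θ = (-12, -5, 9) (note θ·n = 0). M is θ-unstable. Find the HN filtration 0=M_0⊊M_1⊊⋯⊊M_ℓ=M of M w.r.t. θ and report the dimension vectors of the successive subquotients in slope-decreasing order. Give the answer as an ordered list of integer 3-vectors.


Barcode: M ≅ I[1,3], I[2,3]^2. HN layers by μ_θ (3 steps, strictly decreasing):
  μ^(1)=9; μ^(2)=-5; μ^(3)=-12

((0, 0, 3); (0, 3, 0); (1, 0, 0))


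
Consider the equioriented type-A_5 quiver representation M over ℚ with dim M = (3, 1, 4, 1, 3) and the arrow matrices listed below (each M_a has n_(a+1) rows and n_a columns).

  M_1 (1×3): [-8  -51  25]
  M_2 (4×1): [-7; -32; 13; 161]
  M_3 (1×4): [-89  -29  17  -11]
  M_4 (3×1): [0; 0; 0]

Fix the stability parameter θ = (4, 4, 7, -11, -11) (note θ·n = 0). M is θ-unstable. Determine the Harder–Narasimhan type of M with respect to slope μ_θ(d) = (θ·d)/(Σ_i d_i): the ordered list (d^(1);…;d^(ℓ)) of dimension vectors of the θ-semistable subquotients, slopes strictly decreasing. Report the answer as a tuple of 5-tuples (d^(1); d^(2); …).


Via rank(M_{q-1}∘⋯∘M_p): M ≅ I[1,1]^2, I[1,4], I[3,3]^3, I[5,5]^3.
μ_θ-semistable layers: μ^(1)=7; μ^(2)=4; μ^(3)=1; μ^(4)=-11

((0, 0, 3, 0, 0); (2, 0, 0, 0, 0); (1, 1, 1, 1, 0); (0, 0, 0, 0, 3))


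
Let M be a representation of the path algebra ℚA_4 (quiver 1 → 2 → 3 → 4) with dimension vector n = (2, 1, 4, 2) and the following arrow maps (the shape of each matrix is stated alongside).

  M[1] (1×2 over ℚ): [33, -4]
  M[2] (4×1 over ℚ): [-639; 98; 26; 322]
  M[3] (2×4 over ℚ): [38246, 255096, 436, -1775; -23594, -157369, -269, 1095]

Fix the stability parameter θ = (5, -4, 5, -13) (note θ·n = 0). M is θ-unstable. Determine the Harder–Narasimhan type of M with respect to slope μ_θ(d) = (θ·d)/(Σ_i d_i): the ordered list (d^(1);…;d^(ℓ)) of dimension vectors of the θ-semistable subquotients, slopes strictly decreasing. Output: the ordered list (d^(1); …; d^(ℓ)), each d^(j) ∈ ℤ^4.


Via rank(M_{q-1}∘⋯∘M_p): M ≅ I[1,1], I[1,3], I[3,3], I[3,4]^2.
μ_θ-semistable layers: μ^(1)=5; μ^(2)=1/2; μ^(3)=-4

((1, 0, 2, 0); (1, 1, 0, 0); (0, 0, 2, 2))


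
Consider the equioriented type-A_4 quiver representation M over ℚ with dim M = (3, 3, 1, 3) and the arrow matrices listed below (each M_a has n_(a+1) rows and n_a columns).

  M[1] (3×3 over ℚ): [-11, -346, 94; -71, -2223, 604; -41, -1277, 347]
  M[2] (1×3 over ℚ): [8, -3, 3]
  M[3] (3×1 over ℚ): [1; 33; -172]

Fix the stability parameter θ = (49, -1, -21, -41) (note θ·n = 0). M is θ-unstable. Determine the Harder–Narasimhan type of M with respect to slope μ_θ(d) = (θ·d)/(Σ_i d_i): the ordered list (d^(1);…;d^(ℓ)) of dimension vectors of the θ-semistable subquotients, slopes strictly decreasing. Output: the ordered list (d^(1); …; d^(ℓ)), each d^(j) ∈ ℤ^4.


Interval decomposition of M: I[1,2]^2, I[1,4], I[4,4]^2.
HN type (ℓ=3): μ^(1)=24; μ^(2)=-7/2; μ^(3)=-41

((2, 2, 0, 0); (1, 1, 1, 1); (0, 0, 0, 2))


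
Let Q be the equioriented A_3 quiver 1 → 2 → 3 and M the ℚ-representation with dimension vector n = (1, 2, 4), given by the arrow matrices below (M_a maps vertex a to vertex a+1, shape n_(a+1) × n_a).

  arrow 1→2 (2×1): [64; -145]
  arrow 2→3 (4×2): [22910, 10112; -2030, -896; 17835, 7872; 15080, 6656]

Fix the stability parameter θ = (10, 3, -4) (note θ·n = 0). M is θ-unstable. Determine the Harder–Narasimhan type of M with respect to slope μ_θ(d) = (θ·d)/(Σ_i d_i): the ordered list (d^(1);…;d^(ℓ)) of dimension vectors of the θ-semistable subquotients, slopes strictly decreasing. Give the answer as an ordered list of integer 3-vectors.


Interval decomposition of M: I[1,2], I[2,3], I[3,3]^3.
HN type (ℓ=3): μ^(1)=13/2; μ^(2)=-1/2; μ^(3)=-4

((1, 1, 0); (0, 1, 1); (0, 0, 3))


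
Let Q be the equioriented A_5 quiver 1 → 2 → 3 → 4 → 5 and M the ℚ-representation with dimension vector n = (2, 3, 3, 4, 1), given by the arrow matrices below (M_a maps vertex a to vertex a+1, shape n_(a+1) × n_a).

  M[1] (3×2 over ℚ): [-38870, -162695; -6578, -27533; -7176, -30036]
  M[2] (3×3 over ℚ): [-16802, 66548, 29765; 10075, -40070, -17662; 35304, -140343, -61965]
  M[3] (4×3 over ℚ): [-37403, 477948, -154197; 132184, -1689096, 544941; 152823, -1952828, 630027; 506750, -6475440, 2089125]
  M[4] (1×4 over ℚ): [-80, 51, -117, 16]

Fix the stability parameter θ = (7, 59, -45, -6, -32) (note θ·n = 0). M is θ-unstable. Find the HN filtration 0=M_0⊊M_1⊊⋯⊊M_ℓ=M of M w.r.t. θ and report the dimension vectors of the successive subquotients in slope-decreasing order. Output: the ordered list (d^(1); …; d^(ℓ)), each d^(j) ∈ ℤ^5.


Interval decomposition of M: I[1,1], I[1,5], I[2,3], I[2,4], I[4,4]^2.
HN type (ℓ=4): μ^(1)=7; μ^(2)=8/3; μ^(3)=-17/5; μ^(4)=-6

((1, 1, 1, 0, 0); (0, 1, 1, 1, 0); (1, 1, 1, 1, 1); (0, 0, 0, 2, 0))
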